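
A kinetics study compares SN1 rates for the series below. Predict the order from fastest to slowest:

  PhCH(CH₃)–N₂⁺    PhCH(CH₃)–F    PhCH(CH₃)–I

With the same alkyl group throughout, only the leaving group differentiates the rates.
The more stable X⁻ (or X) is on its own — i.e. the weaker a base it is — the better a leaving group it makes.
PhCH(CH₃)–N₂⁺ loses N₂: no meaningful conjugate acid; N₂ departs as an exceptionally stable neutral molecule
PhCH(CH₃)–I loses I⁻: pKₐ(HI) ≈ -10
PhCH(CH₃)–F loses F⁻: pKₐ(HF) ≈ 3.2

PhCH(CH₃)–N₂⁺ > PhCH(CH₃)–I > PhCH(CH₃)–F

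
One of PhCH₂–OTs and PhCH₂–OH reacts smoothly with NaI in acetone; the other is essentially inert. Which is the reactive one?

From PhCH₂–OH the departing group would be OH⁻ (pKₐ(H₂O) ≈ 15.7). Strong base; essentially never leaves without prior activation.
From PhCH₂–OTs the leaving group is OTs⁻ (pKₐ(p-CH₃C₆H₄SO₃H (TsOH)) ≈ -2.8). Resonance-delocalised arenesulfonate.
(In practice PhCH₂–OTs is made from PhCH₂–OH by treatment with TsCl / pyridine, converting the hydroxyl into a tosylate.)

PhCH₂–OTs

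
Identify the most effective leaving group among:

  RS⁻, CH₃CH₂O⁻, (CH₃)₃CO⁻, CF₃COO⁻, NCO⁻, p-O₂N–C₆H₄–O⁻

CF₃COO⁻: pKₐ(CF₃COOH) ≈ 0.2
NCO⁻: pKₐ(HOCN) ≈ 3.5
p-O₂N–C₆H₄–O⁻: pKₐ(p-nitrophenol) ≈ 7.2
RS⁻: pKₐ(RSH (a thiol)) ≈ 10.5
CH₃CH₂O⁻: pKₐ(CH₃CH₂OH) ≈ 16
(CH₃)₃CO⁻: pKₐ(t-BuOH) ≈ 18

CF₃COO⁻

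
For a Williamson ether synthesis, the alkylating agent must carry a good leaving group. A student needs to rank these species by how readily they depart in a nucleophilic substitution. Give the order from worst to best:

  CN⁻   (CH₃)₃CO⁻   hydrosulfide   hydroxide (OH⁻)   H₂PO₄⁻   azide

Leaving-group ability tracks the stability of the departed species; conjugate-acid pKₐ is the usual yardstick (lower pKₐ → better LG).
H₂PO₄⁻: pKₐ(H₃PO₄) ≈ 2.1
azide: pKₐ(HN₃) ≈ 4.7
hydrosulfide: pKₐ(H₂S) ≈ 7
CN⁻: pKₐ(HCN) ≈ 9.2
hydroxide (OH⁻): pKₐ(H₂O) ≈ 15.7
(CH₃)₃CO⁻: pKₐ(t-BuOH) ≈ 18
The question asks for worst first, so the sequence is read in increasing leaving-group ability.

(CH₃)₃CO⁻ < hydroxide (OH⁻) < CN⁻ < hydrosulfide < azide < H₂PO₄⁻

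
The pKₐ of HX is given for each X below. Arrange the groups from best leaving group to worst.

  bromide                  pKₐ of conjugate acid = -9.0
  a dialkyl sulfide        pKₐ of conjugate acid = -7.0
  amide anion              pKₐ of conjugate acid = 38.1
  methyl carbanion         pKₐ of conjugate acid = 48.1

Lower conjugate-acid pKₐ ⇒ weaker base ⇒ better leaving group.
Sorting by the given values: bromide (-9.0), a dialkyl sulfide (-7.0), amide anion (38.1), methyl carbanion (48.1).

bromide > a dialkyl sulfide > amide anion > methyl carbanion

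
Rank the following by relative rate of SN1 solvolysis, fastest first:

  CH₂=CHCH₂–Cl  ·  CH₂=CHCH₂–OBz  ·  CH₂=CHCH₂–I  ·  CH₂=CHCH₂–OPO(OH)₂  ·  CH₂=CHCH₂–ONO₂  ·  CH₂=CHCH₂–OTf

Identical carbon frameworks mean the comparison reduces to leaving-group quality.
Rank by basicity of the departing species: weakest base leaves most easily.
CH₂=CHCH₂–OTf loses OTf⁻: pKₐ(CF₃SO₃H (triflic acid)) ≈ -14
CH₂=CHCH₂–I loses I⁻: pKₐ(HI) ≈ -10
CH₂=CHCH₂–Cl loses Cl⁻: pKₐ(HCl) ≈ -7
CH₂=CHCH₂–ONO₂ loses NO₃⁻: pKₐ(HNO₃) ≈ -1.3
CH₂=CHCH₂–OPO(OH)₂ loses H₂PO₄⁻: pKₐ(H₃PO₄) ≈ 2.1
CH₂=CHCH₂–OBz loses PhCOO⁻: pKₐ(C₆H₅COOH) ≈ 4.2

CH₂=CHCH₂–OTf > CH₂=CHCH₂–I > CH₂=CHCH₂–Cl > CH₂=CHCH₂–ONO₂ > CH₂=CHCH₂–OPO(OH)₂ > CH₂=CHCH₂–OBz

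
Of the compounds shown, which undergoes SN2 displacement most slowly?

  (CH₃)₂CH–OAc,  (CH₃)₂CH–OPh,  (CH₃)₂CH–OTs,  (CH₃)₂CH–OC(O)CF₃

Same R in every case — rank the leaving groups.
Rank by basicity of the departing species: weakest base leaves most easily.
(CH₃)₂CH–OTs loses OTs⁻: pKₐ(p-CH₃C₆H₄SO₃H (TsOH)) ≈ -2.8
(CH₃)₂CH–OC(O)CF₃ loses CF₃COO⁻: pKₐ(CF₃COOH) ≈ 0.2
(CH₃)₂CH–OAc loses AcO⁻: pKₐ(CH₃COOH) ≈ 4.8
(CH₃)₂CH–OPh loses PhO⁻: pKₐ(C₆H₅OH (phenol)) ≈ 10

(CH₃)₂CH–OPh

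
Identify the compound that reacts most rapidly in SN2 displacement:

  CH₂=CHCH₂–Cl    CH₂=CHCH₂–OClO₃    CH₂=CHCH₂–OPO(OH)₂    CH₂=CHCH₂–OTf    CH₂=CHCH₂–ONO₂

Identical carbon frameworks mean the comparison reduces to leaving-group quality.
The more stable X⁻ (or X) is on its own — i.e. the weaker a base it is — the better a leaving group it makes.
CH₂=CHCH₂–OTf loses OTf⁻: pKₐ(CF₃SO₃H (triflic acid)) ≈ -14
CH₂=CHCH₂–OClO₃ loses ClO₄⁻: pKₐ(HClO₄) ≈ -10
CH₂=CHCH₂–Cl loses Cl⁻: pKₐ(HCl) ≈ -7
CH₂=CHCH₂–ONO₂ loses NO₃⁻: pKₐ(HNO₃) ≈ -1.3
CH₂=CHCH₂–OPO(OH)₂ loses H₂PO₄⁻: pKₐ(H₃PO₄) ≈ 2.1

CH₂=CHCH₂–OTf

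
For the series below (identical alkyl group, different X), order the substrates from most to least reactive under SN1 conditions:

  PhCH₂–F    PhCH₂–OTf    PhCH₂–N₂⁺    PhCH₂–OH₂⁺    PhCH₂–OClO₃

PhCH₂–N₂⁺ > PhCH₂–OTf > PhCH₂–OClO₃ > PhCH₂–OH₂⁺ > PhCH₂–F

Identical carbon frameworks mean the comparison reduces to leaving-group quality.
Rank by basicity of the departing species: weakest base leaves most easily.
PhCH₂–N₂⁺ loses N₂: no meaningful conjugate acid; N₂ departs as an exceptionally stable neutral molecule
PhCH₂–OTf loses OTf⁻: pKₐ(CF₃SO₃H (triflic acid)) ≈ -14
PhCH₂–OClO₃ loses ClO₄⁻: pKₐ(HClO₄) ≈ -10
PhCH₂–OH₂⁺ loses H₂O: pKₐ(H₃O⁺) ≈ -1.7
PhCH₂–F loses F⁻: pKₐ(HF) ≈ 3.2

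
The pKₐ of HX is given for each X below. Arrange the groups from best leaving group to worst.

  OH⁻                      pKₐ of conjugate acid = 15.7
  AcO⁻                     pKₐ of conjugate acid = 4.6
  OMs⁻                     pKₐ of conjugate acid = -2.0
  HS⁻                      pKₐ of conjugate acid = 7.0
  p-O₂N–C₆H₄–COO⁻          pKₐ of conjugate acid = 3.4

OMs⁻ > p-O₂N–C₆H₄–COO⁻ > AcO⁻ > HS⁻ > OH⁻

Lower conjugate-acid pKₐ ⇒ weaker base ⇒ better leaving group.
Sorting by the given values: OMs⁻ (-2.0), p-O₂N–C₆H₄–COO⁻ (3.4), AcO⁻ (4.6), HS⁻ (7.0), OH⁻ (15.7).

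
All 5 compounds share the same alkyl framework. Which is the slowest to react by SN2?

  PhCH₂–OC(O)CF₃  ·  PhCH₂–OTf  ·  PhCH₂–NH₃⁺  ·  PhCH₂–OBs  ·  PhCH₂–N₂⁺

PhCH₂–NH₃⁺

Same R in every case — rank the leaving groups.
A good leaving group is a weak base: the lower the pKₐ of its conjugate acid, the more readily it departs.
PhCH₂–N₂⁺ loses N₂: no meaningful conjugate acid; N₂ departs as an exceptionally stable neutral molecule
PhCH₂–OTf loses OTf⁻: pKₐ(CF₃SO₃H (triflic acid)) ≈ -14
PhCH₂–OBs loses OBs⁻: pKₐ(p-BrC₆H₄SO₃H) ≈ -2.8
PhCH₂–OC(O)CF₃ loses CF₃COO⁻: pKₐ(CF₃COOH) ≈ 0.2
PhCH₂–NH₃⁺ loses NH₃: pKₐ(NH₄⁺) ≈ 9.2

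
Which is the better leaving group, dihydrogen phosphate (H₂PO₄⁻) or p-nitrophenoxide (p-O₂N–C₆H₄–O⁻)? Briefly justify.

dihydrogen phosphate (H₂PO₄⁻) is the better leaving group.
pKₐ(H₃PO₄) ≈ 2.1 versus pKₐ(p-nitrophenol) ≈ 7.2: dihydrogen phosphate (H₂PO₄⁻) is the much weaker base.
Moderate base; biological leaving group after further activation.

dihydrogen phosphate (H₂PO₄⁻)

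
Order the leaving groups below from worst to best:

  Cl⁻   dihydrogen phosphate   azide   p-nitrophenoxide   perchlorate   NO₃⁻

p-nitrophenoxide < azide < dihydrogen phosphate < NO₃⁻ < Cl⁻ < perchlorate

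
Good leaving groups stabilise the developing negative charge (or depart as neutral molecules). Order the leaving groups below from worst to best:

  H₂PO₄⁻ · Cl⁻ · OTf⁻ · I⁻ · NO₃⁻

H₂PO₄⁻ < NO₃⁻ < Cl⁻ < I⁻ < OTf⁻

Leaving-group ability tracks the stability of the departed species; conjugate-acid pKₐ is the usual yardstick (lower pKₐ → better LG).
OTf⁻: pKₐ(CF₃SO₃H (triflic acid)) ≈ -14
I⁻: pKₐ(HI) ≈ -10
Cl⁻: pKₐ(HCl) ≈ -7
NO₃⁻: pKₐ(HNO₃) ≈ -1.3
H₂PO₄⁻: pKₐ(H₃PO₄) ≈ 2.1
The question asks for worst first, so the sequence is read in increasing leaving-group ability.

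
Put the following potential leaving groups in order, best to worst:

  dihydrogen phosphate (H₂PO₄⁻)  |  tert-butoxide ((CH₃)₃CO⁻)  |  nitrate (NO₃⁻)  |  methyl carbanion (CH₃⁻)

nitrate (NO₃⁻) > dihydrogen phosphate (H₂PO₄⁻) > tert-butoxide ((CH₃)₃CO⁻) > methyl carbanion (CH₃⁻)

Leaving-group ability tracks the stability of the departed species; conjugate-acid pKₐ is the usual yardstick (lower pKₐ → better LG).
nitrate (NO₃⁻): pKₐ(HNO₃) ≈ -1.3
dihydrogen phosphate (H₂PO₄⁻): pKₐ(H₃PO₄) ≈ 2.1 — moderate base; biological leaving group after further activation
tert-butoxide ((CH₃)₃CO⁻): pKₐ(t-BuOH) ≈ 18 — bulky, strongly basic alkoxide
methyl carbanion (CH₃⁻): pKₐ(CH₄) ≈ 48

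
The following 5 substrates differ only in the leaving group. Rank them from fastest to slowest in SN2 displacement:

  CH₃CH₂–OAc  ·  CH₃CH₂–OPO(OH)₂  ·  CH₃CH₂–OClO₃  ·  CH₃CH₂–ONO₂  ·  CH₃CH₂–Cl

With the same alkyl group throughout, only the leaving group differentiates the rates.
Leaving-group ability tracks the stability of the departed species; conjugate-acid pKₐ is the usual yardstick (lower pKₐ → better LG).
CH₃CH₂–OClO₃ loses ClO₄⁻: pKₐ(HClO₄) ≈ -10
CH₃CH₂–Cl loses Cl⁻: pKₐ(HCl) ≈ -7
CH₃CH₂–ONO₂ loses NO₃⁻: pKₐ(HNO₃) ≈ -1.3
CH₃CH₂–OPO(OH)₂ loses H₂PO₄⁻: pKₐ(H₃PO₄) ≈ 2.1
CH₃CH₂–OAc loses AcO⁻: pKₐ(CH₃COOH) ≈ 4.8

CH₃CH₂–OClO₃ > CH₃CH₂–Cl > CH₃CH₂–ONO₂ > CH₃CH₂–OPO(OH)₂ > CH₃CH₂–OAc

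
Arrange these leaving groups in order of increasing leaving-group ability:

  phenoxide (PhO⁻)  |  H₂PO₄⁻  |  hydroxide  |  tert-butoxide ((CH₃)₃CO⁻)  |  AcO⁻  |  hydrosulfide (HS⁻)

Leaving-group ability tracks the stability of the departed species; conjugate-acid pKₐ is the usual yardstick (lower pKₐ → better LG).
H₂PO₄⁻: pKₐ(H₃PO₄) ≈ 2.1 — moderate base; biological leaving group after further activation
AcO⁻: pKₐ(CH₃COOH) ≈ 4.8 — resonance-stabilised but still a weak base
hydrosulfide (HS⁻): pKₐ(H₂S) ≈ 7 — larger and more polarisable than the oxygen analogue
phenoxide (PhO⁻): pKₐ(C₆H₅OH (phenol)) ≈ 10
hydroxide: pKₐ(H₂O) ≈ 15.7 — strong base; essentially never leaves without prior activation
tert-butoxide ((CH₃)₃CO⁻): pKₐ(t-BuOH) ≈ 18 — bulky, strongly basic alkoxide
Listed from poorest to best leaving group as asked.

tert-butoxide ((CH₃)₃CO⁻) < hydroxide < phenoxide (PhO⁻) < hydrosulfide (HS⁻) < AcO⁻ < H₂PO₄⁻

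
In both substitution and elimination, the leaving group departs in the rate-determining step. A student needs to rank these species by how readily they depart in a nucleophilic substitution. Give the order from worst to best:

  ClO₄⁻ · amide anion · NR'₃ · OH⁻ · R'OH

amide anion < OH⁻ < NR'₃ < R'OH < ClO₄⁻

The more stable X⁻ (or X) is on its own — i.e. the weaker a base it is — the better a leaving group it makes.
ClO₄⁻: pKₐ(HClO₄) ≈ -10
R'OH: pKₐ(R'OH₂⁺) ≈ -2.4
NR'₃: pKₐ(R'₃NH⁺) ≈ 10.7
OH⁻: pKₐ(H₂O) ≈ 15.7
amide anion: pKₐ(NH₃) ≈ 38
Listed from poorest to best leaving group as asked.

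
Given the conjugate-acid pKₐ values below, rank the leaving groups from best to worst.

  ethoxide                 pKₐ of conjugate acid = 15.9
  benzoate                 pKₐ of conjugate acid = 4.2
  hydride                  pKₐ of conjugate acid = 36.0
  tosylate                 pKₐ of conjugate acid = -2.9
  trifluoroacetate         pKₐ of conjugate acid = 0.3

tosylate > trifluoroacetate > benzoate > ethoxide > hydride

Lower conjugate-acid pKₐ ⇒ weaker base ⇒ better leaving group.
Sorting by the given values: tosylate (-2.9), trifluoroacetate (0.3), benzoate (4.2), ethoxide (15.9), hydride (36.0).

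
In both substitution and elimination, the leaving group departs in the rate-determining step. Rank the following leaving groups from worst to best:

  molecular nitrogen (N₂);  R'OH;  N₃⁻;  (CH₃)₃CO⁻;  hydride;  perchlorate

hydride < (CH₃)₃CO⁻ < N₃⁻ < R'OH < perchlorate < molecular nitrogen (N₂)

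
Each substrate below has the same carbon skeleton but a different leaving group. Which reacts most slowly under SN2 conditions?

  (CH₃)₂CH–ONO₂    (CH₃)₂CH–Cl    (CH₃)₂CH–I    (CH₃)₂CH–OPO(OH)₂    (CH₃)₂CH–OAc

(CH₃)₂CH–OAc

The skeletons are identical, so relative rate is governed entirely by leaving-group ability.
The more stable X⁻ (or X) is on its own — i.e. the weaker a base it is — the better a leaving group it makes.
(CH₃)₂CH–I loses I⁻: pKₐ(HI) ≈ -10
(CH₃)₂CH–Cl loses Cl⁻: pKₐ(HCl) ≈ -7
(CH₃)₂CH–ONO₂ loses NO₃⁻: pKₐ(HNO₃) ≈ -1.3
(CH₃)₂CH–OPO(OH)₂ loses H₂PO₄⁻: pKₐ(H₃PO₄) ≈ 2.1
(CH₃)₂CH–OAc loses AcO⁻: pKₐ(CH₃COOH) ≈ 4.8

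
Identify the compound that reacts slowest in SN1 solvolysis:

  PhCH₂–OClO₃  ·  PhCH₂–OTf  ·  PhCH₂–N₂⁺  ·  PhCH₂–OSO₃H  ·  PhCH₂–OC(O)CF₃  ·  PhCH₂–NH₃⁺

The skeletons are identical, so relative rate is governed entirely by leaving-group ability.
A good leaving group is a weak base: the lower the pKₐ of its conjugate acid, the more readily it departs.
PhCH₂–N₂⁺ loses N₂: no meaningful conjugate acid; N₂ departs as an exceptionally stable neutral molecule
PhCH₂–OTf loses OTf⁻: pKₐ(CF₃SO₃H (triflic acid)) ≈ -14
PhCH₂–OClO₃ loses ClO₄⁻: pKₐ(HClO₄) ≈ -10
PhCH₂–OSO₃H loses HSO₄⁻: pKₐ(H₂SO₄) ≈ -3
PhCH₂–OC(O)CF₃ loses CF₃COO⁻: pKₐ(CF₃COOH) ≈ 0.2
PhCH₂–NH₃⁺ loses NH₃: pKₐ(NH₄⁺) ≈ 9.2

PhCH₂–NH₃⁺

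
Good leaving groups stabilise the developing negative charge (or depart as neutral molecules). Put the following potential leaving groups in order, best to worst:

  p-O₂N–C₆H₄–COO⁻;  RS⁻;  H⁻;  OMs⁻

OMs⁻: pKₐ(CH₃SO₃H (MsOH)) ≈ -1.9 — resonance-delocalised alkanesulfonate
p-O₂N–C₆H₄–COO⁻: pKₐ(p-nitrobenzoic acid) ≈ 3.4
RS⁻: pKₐ(RSH (a thiol)) ≈ 10.5
H⁻: pKₐ(H₂) ≈ 36 — extremely strong base; leaves only in special hydride-transfer contexts

OMs⁻ > p-O₂N–C₆H₄–COO⁻ > RS⁻ > H⁻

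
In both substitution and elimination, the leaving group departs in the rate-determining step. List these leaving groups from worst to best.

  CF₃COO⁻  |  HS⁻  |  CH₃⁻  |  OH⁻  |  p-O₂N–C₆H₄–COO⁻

CH₃⁻ < OH⁻ < HS⁻ < p-O₂N–C₆H₄–COO⁻ < CF₃COO⁻

The more stable X⁻ (or X) is on its own — i.e. the weaker a base it is — the better a leaving group it makes.
CF₃COO⁻: pKₐ(CF₃COOH) ≈ 0.2
p-O₂N–C₆H₄–COO⁻: pKₐ(p-nitrobenzoic acid) ≈ 3.4
HS⁻: pKₐ(H₂S) ≈ 7
OH⁻: pKₐ(H₂O) ≈ 15.7
CH₃⁻: pKₐ(CH₄) ≈ 48
Listed from poorest to best leaving group as asked.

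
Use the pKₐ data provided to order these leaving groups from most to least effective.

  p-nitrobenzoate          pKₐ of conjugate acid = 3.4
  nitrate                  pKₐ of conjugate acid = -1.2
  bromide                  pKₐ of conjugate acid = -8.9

bromide > nitrate > p-nitrobenzoate

Lower conjugate-acid pKₐ ⇒ weaker base ⇒ better leaving group.
Sorting by the given values: bromide (-8.9), nitrate (-1.2), p-nitrobenzoate (3.4).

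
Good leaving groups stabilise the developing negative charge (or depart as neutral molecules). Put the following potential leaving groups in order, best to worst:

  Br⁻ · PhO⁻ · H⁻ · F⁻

Leaving-group ability tracks the stability of the departed species; conjugate-acid pKₐ is the usual yardstick (lower pKₐ → better LG).
Br⁻: pKₐ(HBr) ≈ -9
F⁻: pKₐ(HF) ≈ 3.2 — small and strongly basic; the poor halide leaving group
PhO⁻: pKₐ(C₆H₅OH (phenol)) ≈ 10
H⁻: pKₐ(H₂) ≈ 36 — extremely strong base; leaves only in special hydride-transfer contexts

Br⁻ > F⁻ > PhO⁻ > H⁻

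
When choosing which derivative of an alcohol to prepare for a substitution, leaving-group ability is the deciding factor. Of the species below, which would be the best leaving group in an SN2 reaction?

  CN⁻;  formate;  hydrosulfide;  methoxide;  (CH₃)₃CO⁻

Leaving-group ability tracks the stability of the departed species; conjugate-acid pKₐ is the usual yardstick (lower pKₐ → better LG).
formate: pKₐ(HCOOH) ≈ 3.8
hydrosulfide: pKₐ(H₂S) ≈ 7
CN⁻: pKₐ(HCN) ≈ 9.2
methoxide: pKₐ(CH₃OH) ≈ 15.5
(CH₃)₃CO⁻: pKₐ(t-BuOH) ≈ 18

formate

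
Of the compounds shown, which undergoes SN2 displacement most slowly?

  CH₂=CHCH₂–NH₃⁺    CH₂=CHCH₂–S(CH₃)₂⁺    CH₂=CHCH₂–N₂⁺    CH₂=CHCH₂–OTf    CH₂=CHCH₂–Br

CH₂=CHCH₂–NH₃⁺

The skeletons are identical, so relative rate is governed entirely by leaving-group ability.
Leaving-group ability tracks the stability of the departed species; conjugate-acid pKₐ is the usual yardstick (lower pKₐ → better LG).
CH₂=CHCH₂–N₂⁺ loses N₂: no meaningful conjugate acid; N₂ departs as an exceptionally stable neutral molecule
CH₂=CHCH₂–OTf loses OTf⁻: pKₐ(CF₃SO₃H (triflic acid)) ≈ -14
CH₂=CHCH₂–Br loses Br⁻: pKₐ(HBr) ≈ -9
CH₂=CHCH₂–S(CH₃)₂⁺ loses SR'₂: pKₐ(R'₂SH⁺) ≈ -7
CH₂=CHCH₂–NH₃⁺ loses NH₃: pKₐ(NH₄⁺) ≈ 9.2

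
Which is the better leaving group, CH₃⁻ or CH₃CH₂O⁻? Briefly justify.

CH₃CH₂O⁻

CH₃CH₂O⁻ is the better leaving group.
pKₐ(CH₃CH₂OH) ≈ 16 versus pKₐ(CH₄) ≈ 48: CH₃CH₂O⁻ is the much weaker base.
Strong base; alkoxides do not leave unassisted.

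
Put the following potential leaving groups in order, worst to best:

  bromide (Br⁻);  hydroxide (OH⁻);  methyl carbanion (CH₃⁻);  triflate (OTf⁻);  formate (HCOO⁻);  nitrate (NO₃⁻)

Leaving-group ability tracks the stability of the departed species; conjugate-acid pKₐ is the usual yardstick (lower pKₐ → better LG).
triflate (OTf⁻): pKₐ(CF₃SO₃H (triflic acid)) ≈ -14
bromide (Br⁻): pKₐ(HBr) ≈ -9
nitrate (NO₃⁻): pKₐ(HNO₃) ≈ -1.3 — resonance-delocalised over three oxygens
formate (HCOO⁻): pKₐ(HCOOH) ≈ 3.8 — resonance-stabilised carboxylate
hydroxide (OH⁻): pKₐ(H₂O) ≈ 15.7
methyl carbanion (CH₃⁻): pKₐ(CH₄) ≈ 48 — unstabilised carbanion; the worst conceivable leaving group
The question asks for worst first, so the sequence is read in increasing leaving-group ability.

methyl carbanion (CH₃⁻) < hydroxide (OH⁻) < formate (HCOO⁻) < nitrate (NO₃⁻) < bromide (Br⁻) < triflate (OTf⁻)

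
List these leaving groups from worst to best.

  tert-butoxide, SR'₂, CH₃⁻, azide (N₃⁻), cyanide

Rank by basicity of the departing species: weakest base leaves most easily.
SR'₂: pKₐ(R'₂SH⁺) ≈ -7
azide (N₃⁻): pKₐ(HN₃) ≈ 4.7 — linear, resonance-stabilised
cyanide: pKₐ(HCN) ≈ 9.2 — sp carbon stabilises the charge somewhat, but still a poor LG
tert-butoxide: pKₐ(t-BuOH) ≈ 18
CH₃⁻: pKₐ(CH₄) ≈ 48 — unstabilised carbanion; the worst conceivable leaving group
The question asks for worst first, so the sequence is read in increasing leaving-group ability.

CH₃⁻ < tert-butoxide < cyanide < azide (N₃⁻) < SR'₂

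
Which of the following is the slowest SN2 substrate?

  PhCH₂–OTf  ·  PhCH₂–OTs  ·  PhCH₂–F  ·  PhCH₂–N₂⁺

PhCH₂–F

The skeletons are identical, so relative rate is governed entirely by leaving-group ability.
Leaving-group ability tracks the stability of the departed species; conjugate-acid pKₐ is the usual yardstick (lower pKₐ → better LG).
PhCH₂–N₂⁺ loses N₂: no meaningful conjugate acid; N₂ departs as an exceptionally stable neutral molecule
PhCH₂–OTf loses OTf⁻: pKₐ(CF₃SO₃H (triflic acid)) ≈ -14
PhCH₂–OTs loses OTs⁻: pKₐ(p-CH₃C₆H₄SO₃H (TsOH)) ≈ -2.8
PhCH₂–F loses F⁻: pKₐ(HF) ≈ 3.2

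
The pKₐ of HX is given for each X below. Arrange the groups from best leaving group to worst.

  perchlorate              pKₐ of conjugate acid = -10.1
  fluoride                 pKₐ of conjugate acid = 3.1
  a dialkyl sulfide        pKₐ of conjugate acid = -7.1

perchlorate > a dialkyl sulfide > fluoride

Lower conjugate-acid pKₐ ⇒ weaker base ⇒ better leaving group.
Sorting by the given values: perchlorate (-10.1), a dialkyl sulfide (-7.1), fluoride (3.1).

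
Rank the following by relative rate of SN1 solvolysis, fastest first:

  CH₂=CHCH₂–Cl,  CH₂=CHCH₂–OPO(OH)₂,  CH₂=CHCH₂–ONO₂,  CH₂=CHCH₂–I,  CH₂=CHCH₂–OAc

Same R in every case — rank the leaving groups.
The more stable X⁻ (or X) is on its own — i.e. the weaker a base it is — the better a leaving group it makes.
CH₂=CHCH₂–I loses I⁻: pKₐ(HI) ≈ -10
CH₂=CHCH₂–Cl loses Cl⁻: pKₐ(HCl) ≈ -7
CH₂=CHCH₂–ONO₂ loses NO₃⁻: pKₐ(HNO₃) ≈ -1.3
CH₂=CHCH₂–OPO(OH)₂ loses H₂PO₄⁻: pKₐ(H₃PO₄) ≈ 2.1
CH₂=CHCH₂–OAc loses AcO⁻: pKₐ(CH₃COOH) ≈ 4.8

CH₂=CHCH₂–I > CH₂=CHCH₂–Cl > CH₂=CHCH₂–ONO₂ > CH₂=CHCH₂–OPO(OH)₂ > CH₂=CHCH₂–OAc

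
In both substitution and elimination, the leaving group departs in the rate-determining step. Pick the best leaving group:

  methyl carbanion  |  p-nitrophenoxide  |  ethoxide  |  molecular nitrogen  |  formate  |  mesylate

molecular nitrogen

A good leaving group is a weak base: the lower the pKₐ of its conjugate acid, the more readily it departs.
molecular nitrogen: no meaningful conjugate acid; N₂ departs as an exceptionally stable neutral molecule
mesylate: pKₐ(CH₃SO₃H (MsOH)) ≈ -1.9
formate: pKₐ(HCOOH) ≈ 3.8
p-nitrophenoxide: pKₐ(p-nitrophenol) ≈ 7.2
ethoxide: pKₐ(CH₃CH₂OH) ≈ 16
methyl carbanion: pKₐ(CH₄) ≈ 48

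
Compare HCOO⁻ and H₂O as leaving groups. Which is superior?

H₂O

H₂O is the better leaving group.
pKₐ(H₃O⁺) ≈ -1.7 versus pKₐ(HCOOH) ≈ 3.8: H₂O is the much weaker base.
Neutral; leaves from a protonated alcohol (R–OH₂⁺).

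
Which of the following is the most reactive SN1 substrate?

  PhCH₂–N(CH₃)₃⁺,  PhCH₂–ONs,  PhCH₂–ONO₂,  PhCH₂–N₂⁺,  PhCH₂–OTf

PhCH₂–N₂⁺

The skeletons are identical, so relative rate is governed entirely by leaving-group ability.
Rank by basicity of the departing species: weakest base leaves most easily.
PhCH₂–N₂⁺ loses N₂: no meaningful conjugate acid; N₂ departs as an exceptionally stable neutral molecule
PhCH₂–OTf loses OTf⁻: pKₐ(CF₃SO₃H (triflic acid)) ≈ -14
PhCH₂–ONs loses ONs⁻: pKₐ(p-O₂NC₆H₄SO₃H) ≈ -3.5
PhCH₂–ONO₂ loses NO₃⁻: pKₐ(HNO₃) ≈ -1.3
PhCH₂–N(CH₃)₃⁺ loses NR'₃: pKₐ(R'₃NH⁺) ≈ 10.7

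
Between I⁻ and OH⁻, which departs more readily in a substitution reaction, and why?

I⁻ is the better leaving group.
pKₐ(HI) ≈ -10 versus pKₐ(H₂O) ≈ 15.7: I⁻ is the much weaker base.
Large, highly polarisable; very weak base.

I⁻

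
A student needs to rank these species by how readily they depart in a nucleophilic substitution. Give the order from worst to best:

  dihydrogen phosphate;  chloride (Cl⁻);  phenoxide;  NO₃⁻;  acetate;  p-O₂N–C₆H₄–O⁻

Rank by basicity of the departing species: weakest base leaves most easily.
chloride (Cl⁻): pKₐ(HCl) ≈ -7
NO₃⁻: pKₐ(HNO₃) ≈ -1.3
dihydrogen phosphate: pKₐ(H₃PO₄) ≈ 2.1
acetate: pKₐ(CH₃COOH) ≈ 4.8
p-O₂N–C₆H₄–O⁻: pKₐ(p-nitrophenol) ≈ 7.2
phenoxide: pKₐ(C₆H₅OH (phenol)) ≈ 10
Reversing gives the worst-to-best order requested.

phenoxide < p-O₂N–C₆H₄–O⁻ < acetate < dihydrogen phosphate < NO₃⁻ < chloride (Cl⁻)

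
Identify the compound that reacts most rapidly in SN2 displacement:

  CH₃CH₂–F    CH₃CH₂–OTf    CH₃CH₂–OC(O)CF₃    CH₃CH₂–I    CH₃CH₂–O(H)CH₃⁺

CH₃CH₂–OTf

The skeletons are identical, so relative rate is governed entirely by leaving-group ability.
Rank by basicity of the departing species: weakest base leaves most easily.
CH₃CH₂–OTf loses OTf⁻: pKₐ(CF₃SO₃H (triflic acid)) ≈ -14
CH₃CH₂–I loses I⁻: pKₐ(HI) ≈ -10
CH₃CH₂–O(H)CH₃⁺ loses R'OH: pKₐ(R'OH₂⁺) ≈ -2.4
CH₃CH₂–OC(O)CF₃ loses CF₃COO⁻: pKₐ(CF₃COOH) ≈ 0.2
CH₃CH₂–F loses F⁻: pKₐ(HF) ≈ 3.2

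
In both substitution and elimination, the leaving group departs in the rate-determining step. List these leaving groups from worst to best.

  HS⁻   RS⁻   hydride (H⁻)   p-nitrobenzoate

Leaving-group ability tracks the stability of the departed species; conjugate-acid pKₐ is the usual yardstick (lower pKₐ → better LG).
p-nitrobenzoate: pKₐ(p-nitrobenzoic acid) ≈ 3.4
HS⁻: pKₐ(H₂S) ≈ 7
RS⁻: pKₐ(RSH (a thiol)) ≈ 10.5
hydride (H⁻): pKₐ(H₂) ≈ 36
Reversing gives the worst-to-best order requested.

hydride (H⁻) < RS⁻ < HS⁻ < p-nitrobenzoate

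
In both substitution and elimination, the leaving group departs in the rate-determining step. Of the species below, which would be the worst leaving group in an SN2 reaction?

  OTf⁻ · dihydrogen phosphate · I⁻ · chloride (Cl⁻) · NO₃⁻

dihydrogen phosphate

OTf⁻: pKₐ(CF₃SO₃H (triflic acid)) ≈ -14
I⁻: pKₐ(HI) ≈ -10
chloride (Cl⁻): pKₐ(HCl) ≈ -7
NO₃⁻: pKₐ(HNO₃) ≈ -1.3
dihydrogen phosphate: pKₐ(H₃PO₄) ≈ 2.1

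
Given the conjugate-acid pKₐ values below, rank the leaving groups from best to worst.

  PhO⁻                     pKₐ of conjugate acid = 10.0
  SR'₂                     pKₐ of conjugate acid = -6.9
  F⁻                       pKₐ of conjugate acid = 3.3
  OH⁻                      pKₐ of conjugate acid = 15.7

Lower conjugate-acid pKₐ ⇒ weaker base ⇒ better leaving group.
Sorting by the given values: SR'₂ (-6.9), F⁻ (3.3), PhO⁻ (10.0), OH⁻ (15.7).

SR'₂ > F⁻ > PhO⁻ > OH⁻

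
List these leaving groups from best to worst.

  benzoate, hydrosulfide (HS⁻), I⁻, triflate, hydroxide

triflate > I⁻ > benzoate > hydrosulfide (HS⁻) > hydroxide

Leaving-group ability tracks the stability of the departed species; conjugate-acid pKₐ is the usual yardstick (lower pKₐ → better LG).
triflate: pKₐ(CF₃SO₃H (triflic acid)) ≈ -14
I⁻: pKₐ(HI) ≈ -10 — large, highly polarisable; very weak base
benzoate: pKₐ(C₆H₅COOH) ≈ 4.2 — aryl carboxylate
hydrosulfide (HS⁻): pKₐ(H₂S) ≈ 7 — larger and more polarisable than the oxygen analogue
hydroxide: pKₐ(H₂O) ≈ 15.7 — strong base; essentially never leaves without prior activation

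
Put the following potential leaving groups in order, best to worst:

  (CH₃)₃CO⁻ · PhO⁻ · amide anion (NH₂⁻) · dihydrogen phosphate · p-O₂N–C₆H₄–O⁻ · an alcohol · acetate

an alcohol > dihydrogen phosphate > acetate > p-O₂N–C₆H₄–O⁻ > PhO⁻ > (CH₃)₃CO⁻ > amide anion (NH₂⁻)

The more stable X⁻ (or X) is on its own — i.e. the weaker a base it is — the better a leaving group it makes.
an alcohol: pKₐ(R'OH₂⁺) ≈ -2.4
dihydrogen phosphate: pKₐ(H₃PO₄) ≈ 2.1 — moderate base; biological leaving group after further activation
acetate: pKₐ(CH₃COOH) ≈ 4.8
p-O₂N–C₆H₄–O⁻: pKₐ(p-nitrophenol) ≈ 7.2
PhO⁻: pKₐ(C₆H₅OH (phenol)) ≈ 10 — resonance into the ring helps, but still a poor LG
(CH₃)₃CO⁻: pKₐ(t-BuOH) ≈ 18 — bulky, strongly basic alkoxide
amide anion (NH₂⁻): pKₐ(NH₃) ≈ 38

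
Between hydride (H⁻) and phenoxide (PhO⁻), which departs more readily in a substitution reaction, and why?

phenoxide (PhO⁻)

phenoxide (PhO⁻) is the better leaving group.
pKₐ(C₆H₅OH (phenol)) ≈ 10 versus pKₐ(H₂) ≈ 36: phenoxide (PhO⁻) is the much weaker base.
Resonance into the ring helps, but still a poor LG.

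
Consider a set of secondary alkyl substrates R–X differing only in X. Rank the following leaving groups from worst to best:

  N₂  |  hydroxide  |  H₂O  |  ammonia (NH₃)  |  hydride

hydride < hydroxide < ammonia (NH₃) < H₂O < N₂

A good leaving group is a weak base: the lower the pKₐ of its conjugate acid, the more readily it departs.
N₂: no meaningful conjugate acid; N₂ departs as an exceptionally stable neutral molecule
H₂O: pKₐ(H₃O⁺) ≈ -1.7
ammonia (NH₃): pKₐ(NH₄⁺) ≈ 9.2
hydroxide: pKₐ(H₂O) ≈ 15.7
hydride: pKₐ(H₂) ≈ 36
Reversing gives the worst-to-best order requested.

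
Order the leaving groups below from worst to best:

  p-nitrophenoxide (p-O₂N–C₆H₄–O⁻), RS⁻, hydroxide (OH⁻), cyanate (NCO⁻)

hydroxide (OH⁻) < RS⁻ < p-nitrophenoxide (p-O₂N–C₆H₄–O⁻) < cyanate (NCO⁻)

The more stable X⁻ (or X) is on its own — i.e. the weaker a base it is — the better a leaving group it makes.
cyanate (NCO⁻): pKₐ(HOCN) ≈ 3.5
p-nitrophenoxide (p-O₂N–C₆H₄–O⁻): pKₐ(p-nitrophenol) ≈ 7.2
RS⁻: pKₐ(RSH (a thiol)) ≈ 10.5
hydroxide (OH⁻): pKₐ(H₂O) ≈ 15.7
Reversing gives the worst-to-best order requested.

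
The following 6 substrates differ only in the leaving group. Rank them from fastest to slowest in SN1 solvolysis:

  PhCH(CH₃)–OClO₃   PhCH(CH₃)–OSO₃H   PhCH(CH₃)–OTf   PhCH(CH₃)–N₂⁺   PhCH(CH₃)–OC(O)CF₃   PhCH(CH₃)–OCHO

PhCH(CH₃)–N₂⁺ > PhCH(CH₃)–OTf > PhCH(CH₃)–OClO₃ > PhCH(CH₃)–OSO₃H > PhCH(CH₃)–OC(O)CF₃ > PhCH(CH₃)–OCHO

The skeletons are identical, so relative rate is governed entirely by leaving-group ability.
Rank by basicity of the departing species: weakest base leaves most easily.
PhCH(CH₃)–N₂⁺ loses N₂: no meaningful conjugate acid; N₂ departs as an exceptionally stable neutral molecule
PhCH(CH₃)–OTf loses OTf⁻: pKₐ(CF₃SO₃H (triflic acid)) ≈ -14
PhCH(CH₃)–OClO₃ loses ClO₄⁻: pKₐ(HClO₄) ≈ -10
PhCH(CH₃)–OSO₃H loses HSO₄⁻: pKₐ(H₂SO₄) ≈ -3
PhCH(CH₃)–OC(O)CF₃ loses CF₃COO⁻: pKₐ(CF₃COOH) ≈ 0.2
PhCH(CH₃)–OCHO loses HCOO⁻: pKₐ(HCOOH) ≈ 3.8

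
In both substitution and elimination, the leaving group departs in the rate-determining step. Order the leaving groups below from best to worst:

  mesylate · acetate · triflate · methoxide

triflate > mesylate > acetate > methoxide

Rank by basicity of the departing species: weakest base leaves most easily.
triflate: pKₐ(CF₃SO₃H (triflic acid)) ≈ -14 — charge spread over three oxygens and a CF₃ group; the premier leaving group in synthesis
mesylate: pKₐ(CH₃SO₃H (MsOH)) ≈ -1.9 — resonance-delocalised alkanesulfonate
acetate: pKₐ(CH₃COOH) ≈ 4.8 — resonance-stabilised but still a weak base
methoxide: pKₐ(CH₃OH) ≈ 15.5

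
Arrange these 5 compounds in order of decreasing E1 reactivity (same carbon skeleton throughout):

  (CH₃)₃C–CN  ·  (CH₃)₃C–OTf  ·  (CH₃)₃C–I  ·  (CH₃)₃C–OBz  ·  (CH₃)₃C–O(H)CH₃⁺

Identical carbon frameworks mean the comparison reduces to leaving-group quality.
The more stable X⁻ (or X) is on its own — i.e. the weaker a base it is — the better a leaving group it makes.
(CH₃)₃C–OTf loses OTf⁻: pKₐ(CF₃SO₃H (triflic acid)) ≈ -14
(CH₃)₃C–I loses I⁻: pKₐ(HI) ≈ -10
(CH₃)₃C–O(H)CH₃⁺ loses R'OH: pKₐ(R'OH₂⁺) ≈ -2.4
(CH₃)₃C–OBz loses PhCOO⁻: pKₐ(C₆H₅COOH) ≈ 4.2
(CH₃)₃C–CN loses CN⁻: pKₐ(HCN) ≈ 9.2

(CH₃)₃C–OTf > (CH₃)₃C–I > (CH₃)₃C–O(H)CH₃⁺ > (CH₃)₃C–OBz > (CH₃)₃C–CN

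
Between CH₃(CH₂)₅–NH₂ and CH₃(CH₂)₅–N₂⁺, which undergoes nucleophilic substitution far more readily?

CH₃(CH₂)₅–N₂⁺

From CH₃(CH₂)₅–NH₂ the departing group would be NH₂⁻ (pKₐ(NH₃) ≈ 38). Extremely strong base; never a leaving group.
From CH₃(CH₂)₅–N₂⁺ the leaving group is N₂ (no meaningful conjugate acid; N₂ departs as an exceptionally stable neutral molecule).
(In practice CH₃(CH₂)₅–N₂⁺ is made from CH₃(CH₂)₅–NH₂ by diazotisation (NaNO₂ / HCl, 0 °C), generating a diazonium salt that expels N₂.)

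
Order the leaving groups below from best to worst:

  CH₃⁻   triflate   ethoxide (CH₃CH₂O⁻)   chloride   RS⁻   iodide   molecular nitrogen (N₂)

molecular nitrogen (N₂) > triflate > iodide > chloride > RS⁻ > ethoxide (CH₃CH₂O⁻) > CH₃⁻

Rank by basicity of the departing species: weakest base leaves most easily.
molecular nitrogen (N₂): no meaningful conjugate acid; N₂ departs as an exceptionally stable neutral molecule
triflate: pKₐ(CF₃SO₃H (triflic acid)) ≈ -14
iodide: pKₐ(HI) ≈ -10
chloride: pKₐ(HCl) ≈ -7
RS⁻: pKₐ(RSH (a thiol)) ≈ 10.5
ethoxide (CH₃CH₂O⁻): pKₐ(CH₃CH₂OH) ≈ 16
CH₃⁻: pKₐ(CH₄) ≈ 48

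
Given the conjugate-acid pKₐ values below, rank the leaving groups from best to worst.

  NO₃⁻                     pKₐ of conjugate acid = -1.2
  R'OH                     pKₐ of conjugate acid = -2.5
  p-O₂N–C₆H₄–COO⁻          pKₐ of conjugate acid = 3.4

Lower conjugate-acid pKₐ ⇒ weaker base ⇒ better leaving group.
Sorting by the given values: R'OH (-2.5), NO₃⁻ (-1.2), p-O₂N–C₆H₄–COO⁻ (3.4).

R'OH > NO₃⁻ > p-O₂N–C₆H₄–COO⁻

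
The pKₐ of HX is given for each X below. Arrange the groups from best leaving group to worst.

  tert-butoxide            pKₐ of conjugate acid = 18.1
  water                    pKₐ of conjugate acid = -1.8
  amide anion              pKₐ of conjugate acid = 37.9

Lower conjugate-acid pKₐ ⇒ weaker base ⇒ better leaving group.
Sorting by the given values: water (-1.8), tert-butoxide (18.1), amide anion (37.9).

water > tert-butoxide > amide anion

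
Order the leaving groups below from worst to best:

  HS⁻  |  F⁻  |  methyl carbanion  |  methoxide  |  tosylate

methyl carbanion < methoxide < HS⁻ < F⁻ < tosylate

tosylate: pKₐ(p-CH₃C₆H₄SO₃H (TsOH)) ≈ -2.8
F⁻: pKₐ(HF) ≈ 3.2
HS⁻: pKₐ(H₂S) ≈ 7
methoxide: pKₐ(CH₃OH) ≈ 15.5
methyl carbanion: pKₐ(CH₄) ≈ 48
Reversing gives the worst-to-best order requested.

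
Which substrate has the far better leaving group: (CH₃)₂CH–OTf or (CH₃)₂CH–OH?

From (CH₃)₂CH–OH the departing group would be OH⁻ (pKₐ(H₂O) ≈ 15.7). Strong base; essentially never leaves without prior activation.
From (CH₃)₂CH–OTf the leaving group is OTf⁻ (pKₐ(CF₃SO₃H (triflic acid)) ≈ -14). Charge spread over three oxygens and a CF₃ group; the premier leaving group in synthesis.
(In practice (CH₃)₂CH–OTf is made from (CH₃)₂CH–OH by treatment with Tf₂O / 2,6-lutidine, converting the hydroxyl into a triflate.)

(CH₃)₂CH–OTf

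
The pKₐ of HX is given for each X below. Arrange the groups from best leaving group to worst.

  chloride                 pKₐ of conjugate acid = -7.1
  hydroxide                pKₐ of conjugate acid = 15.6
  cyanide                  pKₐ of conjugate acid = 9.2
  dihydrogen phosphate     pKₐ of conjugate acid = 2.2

Lower conjugate-acid pKₐ ⇒ weaker base ⇒ better leaving group.
Sorting by the given values: chloride (-7.1), dihydrogen phosphate (2.2), cyanide (9.2), hydroxide (15.6).

chloride > dihydrogen phosphate > cyanide > hydroxide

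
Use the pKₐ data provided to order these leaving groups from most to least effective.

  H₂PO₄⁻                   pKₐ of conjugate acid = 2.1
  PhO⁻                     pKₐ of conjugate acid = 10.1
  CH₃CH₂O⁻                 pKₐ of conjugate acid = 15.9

Lower conjugate-acid pKₐ ⇒ weaker base ⇒ better leaving group.
Sorting by the given values: H₂PO₄⁻ (2.1), PhO⁻ (10.1), CH₃CH₂O⁻ (15.9).

H₂PO₄⁻ > PhO⁻ > CH₃CH₂O⁻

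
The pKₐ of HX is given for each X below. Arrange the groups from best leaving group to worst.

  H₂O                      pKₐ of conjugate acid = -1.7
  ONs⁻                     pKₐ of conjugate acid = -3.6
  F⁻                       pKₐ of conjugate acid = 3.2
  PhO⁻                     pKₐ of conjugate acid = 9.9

ONs⁻ > H₂O > F⁻ > PhO⁻

Lower conjugate-acid pKₐ ⇒ weaker base ⇒ better leaving group.
Sorting by the given values: ONs⁻ (-3.6), H₂O (-1.7), F⁻ (3.2), PhO⁻ (9.9).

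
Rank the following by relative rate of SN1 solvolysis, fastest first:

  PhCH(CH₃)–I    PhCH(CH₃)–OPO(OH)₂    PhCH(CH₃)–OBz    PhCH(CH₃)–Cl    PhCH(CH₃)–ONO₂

PhCH(CH₃)–I > PhCH(CH₃)–Cl > PhCH(CH₃)–ONO₂ > PhCH(CH₃)–OPO(OH)₂ > PhCH(CH₃)–OBz

Identical carbon frameworks mean the comparison reduces to leaving-group quality.
A good leaving group is a weak base: the lower the pKₐ of its conjugate acid, the more readily it departs.
PhCH(CH₃)–I loses I⁻: pKₐ(HI) ≈ -10
PhCH(CH₃)–Cl loses Cl⁻: pKₐ(HCl) ≈ -7
PhCH(CH₃)–ONO₂ loses NO₃⁻: pKₐ(HNO₃) ≈ -1.3
PhCH(CH₃)–OPO(OH)₂ loses H₂PO₄⁻: pKₐ(H₃PO₄) ≈ 2.1
PhCH(CH₃)–OBz loses PhCOO⁻: pKₐ(C₆H₅COOH) ≈ 4.2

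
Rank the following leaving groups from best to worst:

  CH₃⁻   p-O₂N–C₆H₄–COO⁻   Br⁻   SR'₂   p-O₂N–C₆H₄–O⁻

Br⁻ > SR'₂ > p-O₂N–C₆H₄–COO⁻ > p-O₂N–C₆H₄–O⁻ > CH₃⁻

Rank by basicity of the departing species: weakest base leaves most easily.
Br⁻: pKₐ(HBr) ≈ -9
SR'₂: pKₐ(R'₂SH⁺) ≈ -7
p-O₂N–C₆H₄–COO⁻: pKₐ(p-nitrobenzoic acid) ≈ 3.4 — electron-withdrawing nitro group stabilises the carboxylate
p-O₂N–C₆H₄–O⁻: pKₐ(p-nitrophenol) ≈ 7.2
CH₃⁻: pKₐ(CH₄) ≈ 48 — unstabilised carbanion; the worst conceivable leaving group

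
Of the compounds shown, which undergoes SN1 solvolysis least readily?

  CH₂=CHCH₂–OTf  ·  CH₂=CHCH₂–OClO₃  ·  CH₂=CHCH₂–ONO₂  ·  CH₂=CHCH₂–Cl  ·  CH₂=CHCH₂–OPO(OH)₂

CH₂=CHCH₂–OPO(OH)₂

Same R in every case — rank the leaving groups.
Rank by basicity of the departing species: weakest base leaves most easily.
CH₂=CHCH₂–OTf loses OTf⁻: pKₐ(CF₃SO₃H (triflic acid)) ≈ -14
CH₂=CHCH₂–OClO₃ loses ClO₄⁻: pKₐ(HClO₄) ≈ -10
CH₂=CHCH₂–Cl loses Cl⁻: pKₐ(HCl) ≈ -7
CH₂=CHCH₂–ONO₂ loses NO₃⁻: pKₐ(HNO₃) ≈ -1.3
CH₂=CHCH₂–OPO(OH)₂ loses H₂PO₄⁻: pKₐ(H₃PO₄) ≈ 2.1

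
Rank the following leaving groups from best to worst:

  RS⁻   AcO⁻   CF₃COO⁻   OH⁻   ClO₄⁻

A good leaving group is a weak base: the lower the pKₐ of its conjugate acid, the more readily it departs.
ClO₄⁻: pKₐ(HClO₄) ≈ -10
CF₃COO⁻: pKₐ(CF₃COOH) ≈ 0.2 — strongly electron-withdrawing CF₃ stabilises the carboxylate
AcO⁻: pKₐ(CH₃COOH) ≈ 4.8 — resonance-stabilised but still a weak base
RS⁻: pKₐ(RSH (a thiol)) ≈ 10.5
OH⁻: pKₐ(H₂O) ≈ 15.7

ClO₄⁻ > CF₃COO⁻ > AcO⁻ > RS⁻ > OH⁻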